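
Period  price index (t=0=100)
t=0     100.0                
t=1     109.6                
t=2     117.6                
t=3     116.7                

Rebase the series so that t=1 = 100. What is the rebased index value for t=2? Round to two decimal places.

107.30

Rebased(t=2) = 117.6 / 109.6 × 100 = 107.2993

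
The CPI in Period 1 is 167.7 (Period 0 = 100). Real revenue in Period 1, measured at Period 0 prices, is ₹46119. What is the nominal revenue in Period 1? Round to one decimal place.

77341.6

Nominal = Real × (Index/100) = 46119 × (167.7/100)
        = 46119 × 1.677 = 77341.5630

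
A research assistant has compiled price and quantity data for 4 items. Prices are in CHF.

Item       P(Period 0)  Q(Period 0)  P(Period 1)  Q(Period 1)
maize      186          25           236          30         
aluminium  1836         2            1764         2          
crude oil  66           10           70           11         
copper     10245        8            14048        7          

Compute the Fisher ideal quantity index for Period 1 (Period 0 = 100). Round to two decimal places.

89.69

Laspeyres component (base-period weights):
ΣP(Period 0)Q(Period 1) = 186×30 + 1836×2 + 66×11 + 10245×7 = 5580 + 3672 + 726 + 71715 = 81693
ΣP(Period 0)Q(Period 0) = 186×25 + 1836×2 + 66×10 + 10245×8 = 4650 + 3672 + 660 + 81960 = 90942
L = 81693 / 90942 × 100 = 89.8298
Paasche component (current-period weights):
ΣP(Period 1)Q(Period 1) = 236×30 + 1764×2 + 70×11 + 14048×7 = 7080 + 3528 + 770 + 98336 = 109714
ΣP(Period 1)Q(Period 0) = 236×25 + 1764×2 + 70×10 + 14048×8 = 5900 + 3528 + 700 + 112384 = 122512
P = 109714 / 122512 × 100 = 89.5537
Fisher = √(L × P) = √(89.8298 × 89.5537) = 89.6916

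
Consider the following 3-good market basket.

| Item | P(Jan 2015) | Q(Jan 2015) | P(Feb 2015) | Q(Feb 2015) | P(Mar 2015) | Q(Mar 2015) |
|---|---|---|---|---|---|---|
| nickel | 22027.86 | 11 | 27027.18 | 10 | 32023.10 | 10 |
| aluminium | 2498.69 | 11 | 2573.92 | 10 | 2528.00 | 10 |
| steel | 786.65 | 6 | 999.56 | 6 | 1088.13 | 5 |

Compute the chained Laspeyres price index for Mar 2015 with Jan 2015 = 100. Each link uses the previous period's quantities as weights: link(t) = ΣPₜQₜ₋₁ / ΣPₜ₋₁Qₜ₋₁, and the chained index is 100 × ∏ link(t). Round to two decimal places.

Link Jan 2015→Feb 2015:
ΣP(Feb 2015)Q(Jan 2015) = 27027.18×11 + 2573.92×11 + 999.56×6 = 297298.98 + 28313.12 + 5997.36 = 331609.46
ΣP(Jan 2015)Q(Jan 2015) = 22027.86×11 + 2498.69×11 + 786.65×6 = 242306.46 + 27485.59 + 4719.9 = 274511.95
link = 331609.46/274511.95 = 1.207996
Link Feb 2015→Mar 2015:
ΣP(Mar 2015)Q(Feb 2015) = 32023.10×10 + 2528.00×10 + 1088.13×6 = 320231 + 25280 + 6528.78 = 352039.78
ΣP(Feb 2015)Q(Feb 2015) = 27027.18×10 + 2573.92×10 + 999.56×6 = 270271.8 + 25739.2 + 5997.36 = 302008.36
link = 352039.78/302008.36 = 1.165662
Chained index = 100 × 1.207996 × 1.165662 = 140.8116

140.81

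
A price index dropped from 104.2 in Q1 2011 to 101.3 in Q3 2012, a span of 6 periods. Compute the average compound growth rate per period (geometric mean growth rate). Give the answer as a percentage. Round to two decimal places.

Growth factor = (101.3/104.2)^(1/6) = (0.972169)^(1/6) = 0.995307
Growth rate = 0.995307 − 1 = -0.004693 = -0.4693%

-0.47%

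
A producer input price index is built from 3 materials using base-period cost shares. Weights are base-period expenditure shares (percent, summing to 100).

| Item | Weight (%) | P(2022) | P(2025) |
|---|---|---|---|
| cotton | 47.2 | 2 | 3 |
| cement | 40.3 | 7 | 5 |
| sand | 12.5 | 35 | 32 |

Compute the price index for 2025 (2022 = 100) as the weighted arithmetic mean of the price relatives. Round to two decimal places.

cotton: 47.2 × (3/2) = 47.2 × 1.500000 = 70.8000
cement: 40.3 × (5/7) = 40.3 × 0.714286 = 28.7857
sand: 12.5 × (32/35) = 12.5 × 0.914286 = 11.4286
Index = Σ wᵢ·(p₁ᵢ/p₀ᵢ) = 70.8000 + 28.7857 + 11.4286 = 111.0143

111.01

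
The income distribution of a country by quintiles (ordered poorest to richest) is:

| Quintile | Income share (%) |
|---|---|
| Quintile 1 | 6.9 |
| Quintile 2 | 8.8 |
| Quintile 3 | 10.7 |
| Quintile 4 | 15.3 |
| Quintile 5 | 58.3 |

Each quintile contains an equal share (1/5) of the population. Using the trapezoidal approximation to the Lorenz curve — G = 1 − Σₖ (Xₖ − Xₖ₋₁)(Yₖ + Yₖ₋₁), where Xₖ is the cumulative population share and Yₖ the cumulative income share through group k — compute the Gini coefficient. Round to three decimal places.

0.437

Cumulative income shares Yₖ: 0.0690, 0.1570, 0.2640, 0.4170, 1.0000
Σ (Xₖ−Xₖ₋₁)(Yₖ+Yₖ₋₁) = (1/5)(0.0690+0.0000) + (1/5)(0.1570+0.0690) + (1/5)(0.2640+0.1570) + (1/5)(0.4170+0.2640) + (1/5)(1.0000+0.4170)
  = 0.0138 + 0.0452 + 0.0842 + 0.1362 + 0.2834 = 0.5628
G = 1 − 0.5628 = 0.4372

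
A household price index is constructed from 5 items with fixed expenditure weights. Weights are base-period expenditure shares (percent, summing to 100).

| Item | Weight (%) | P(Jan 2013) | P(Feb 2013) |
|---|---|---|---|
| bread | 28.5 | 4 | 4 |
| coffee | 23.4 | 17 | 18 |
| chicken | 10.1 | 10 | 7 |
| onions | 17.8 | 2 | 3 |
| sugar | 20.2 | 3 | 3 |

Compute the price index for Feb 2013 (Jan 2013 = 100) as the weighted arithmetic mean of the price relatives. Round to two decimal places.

bread: 28.5 × (4/4) = 28.5 × 1.000000 = 28.5000
coffee: 23.4 × (18/17) = 23.4 × 1.058824 = 24.7765
chicken: 10.1 × (7/10) = 10.1 × 0.700000 = 7.0700
onions: 17.8 × (3/2) = 17.8 × 1.500000 = 26.7000
sugar: 20.2 × (3/3) = 20.2 × 1.000000 = 20.2000
Index = Σ wᵢ·(p₁ᵢ/p₀ᵢ) = 28.5000 + 24.7765 + 7.0700 + 26.7000 + 20.2000 = 107.2465

107.25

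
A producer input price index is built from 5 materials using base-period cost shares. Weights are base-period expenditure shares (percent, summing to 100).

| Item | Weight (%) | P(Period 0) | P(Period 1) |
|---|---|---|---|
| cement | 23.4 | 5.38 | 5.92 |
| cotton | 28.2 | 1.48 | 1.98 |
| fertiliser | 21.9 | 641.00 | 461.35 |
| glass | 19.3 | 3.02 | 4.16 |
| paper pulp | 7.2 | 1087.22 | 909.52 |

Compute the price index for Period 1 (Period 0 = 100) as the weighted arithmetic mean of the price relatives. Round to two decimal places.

111.85

cement: 23.4 × (5.92/5.38) = 23.4 × 1.100372 = 25.7487
cotton: 28.2 × (1.98/1.48) = 28.2 × 1.337838 = 37.7270
fertiliser: 21.9 × (461.35/641.00) = 21.9 × 0.719735 = 15.7622
glass: 19.3 × (4.16/3.02) = 19.3 × 1.377483 = 26.5854
paper pulp: 7.2 × (909.52/1087.22) = 7.2 × 0.836556 = 6.0232
Index = Σ wᵢ·(p₁ᵢ/p₀ᵢ) = 25.7487 + 37.7270 + 15.7622 + 26.5854 + 6.0232 = 111.8465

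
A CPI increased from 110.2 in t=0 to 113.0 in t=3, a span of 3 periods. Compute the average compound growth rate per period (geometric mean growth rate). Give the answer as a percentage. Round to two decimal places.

0.84%

Growth factor = (113.0/110.2)^(1/3) = (1.025408)^(1/3) = 1.008399
Growth rate = 1.008399 − 1 = 0.008399 = 0.8399%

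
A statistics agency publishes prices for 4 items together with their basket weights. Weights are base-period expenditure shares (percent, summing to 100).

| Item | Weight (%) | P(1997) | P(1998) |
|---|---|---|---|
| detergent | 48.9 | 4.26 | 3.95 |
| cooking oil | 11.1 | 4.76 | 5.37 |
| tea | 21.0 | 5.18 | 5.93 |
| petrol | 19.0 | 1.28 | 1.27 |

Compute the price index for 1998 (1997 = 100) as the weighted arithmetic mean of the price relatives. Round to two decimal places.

100.76

detergent: 48.9 × (3.95/4.26) = 48.9 × 0.927230 = 45.3415
cooking oil: 11.1 × (5.37/4.76) = 11.1 × 1.128151 = 12.5225
tea: 21.0 × (5.93/5.18) = 21.0 × 1.144788 = 24.0405
petrol: 19.0 × (1.27/1.28) = 19.0 × 0.992188 = 18.8516
Index = Σ wᵢ·(p₁ᵢ/p₀ᵢ) = 45.3415 + 12.5225 + 24.0405 + 18.8516 = 100.7561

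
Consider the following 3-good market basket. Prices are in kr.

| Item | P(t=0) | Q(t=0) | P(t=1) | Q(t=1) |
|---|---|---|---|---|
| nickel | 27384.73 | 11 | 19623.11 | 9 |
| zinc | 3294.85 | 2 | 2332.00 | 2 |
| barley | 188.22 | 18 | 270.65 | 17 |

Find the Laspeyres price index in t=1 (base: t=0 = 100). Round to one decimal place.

Laspeyres price index uses base-period quantities as weights.
ΣP(t=1)·Q(t=0) = 19623.11×11 + 2332.00×2 + 270.65×18 = 215854.21 + 4664 + 4871.7 = 225389.91
ΣP(t=0)·Q(t=0) = 27384.73×11 + 3294.85×2 + 188.22×18 = 301232.03 + 6589.7 + 3387.96 = 311209.69
Index = 225389.91 / 311209.69 × 100 = 72.4238

72.4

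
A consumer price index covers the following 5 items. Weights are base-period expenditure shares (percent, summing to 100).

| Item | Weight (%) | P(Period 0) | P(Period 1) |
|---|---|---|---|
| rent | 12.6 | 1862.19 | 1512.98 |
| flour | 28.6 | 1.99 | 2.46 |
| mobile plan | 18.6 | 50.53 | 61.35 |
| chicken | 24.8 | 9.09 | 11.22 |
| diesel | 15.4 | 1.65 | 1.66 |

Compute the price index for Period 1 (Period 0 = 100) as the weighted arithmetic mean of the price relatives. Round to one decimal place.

114.3

rent: 12.6 × (1512.98/1862.19) = 12.6 × 0.812473 = 10.2372
flour: 28.6 × (2.46/1.99) = 28.6 × 1.236181 = 35.3548
mobile plan: 18.6 × (61.35/50.53) = 18.6 × 1.214130 = 22.5828
chicken: 24.8 × (11.22/9.09) = 24.8 × 1.234323 = 30.6112
diesel: 15.4 × (1.66/1.65) = 15.4 × 1.006061 = 15.4933
Index = Σ wᵢ·(p₁ᵢ/p₀ᵢ) = 10.2372 + 35.3548 + 22.5828 + 30.6112 + 15.4933 = 114.2793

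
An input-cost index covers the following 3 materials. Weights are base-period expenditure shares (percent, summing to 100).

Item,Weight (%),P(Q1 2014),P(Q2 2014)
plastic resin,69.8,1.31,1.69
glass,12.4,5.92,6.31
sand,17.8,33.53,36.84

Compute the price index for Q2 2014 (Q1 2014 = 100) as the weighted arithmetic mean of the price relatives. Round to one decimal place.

122.8

plastic resin: 69.8 × (1.69/1.31) = 69.8 × 1.290076 = 90.0473
glass: 12.4 × (6.31/5.92) = 12.4 × 1.065878 = 13.2169
sand: 17.8 × (36.84/33.53) = 17.8 × 1.098718 = 19.5572
Index = Σ wᵢ·(p₁ᵢ/p₀ᵢ) = 90.0473 + 13.2169 + 19.5572 = 122.8214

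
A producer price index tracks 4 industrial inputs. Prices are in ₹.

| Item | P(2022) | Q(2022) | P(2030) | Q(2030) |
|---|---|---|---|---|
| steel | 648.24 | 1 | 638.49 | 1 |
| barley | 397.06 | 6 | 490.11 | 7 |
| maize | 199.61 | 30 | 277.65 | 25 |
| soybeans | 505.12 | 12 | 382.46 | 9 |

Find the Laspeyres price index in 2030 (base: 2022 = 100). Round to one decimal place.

109.4

Laspeyres price index uses base-period quantities as weights.
ΣP(2030)·Q(2022) = 638.49×1 + 490.11×6 + 277.65×30 + 382.46×12 = 638.49 + 2940.66 + 8329.5 + 4589.52 = 16498.17
ΣP(2022)·Q(2022) = 648.24×1 + 397.06×6 + 199.61×30 + 505.12×12 = 648.24 + 2382.36 + 5988.3 + 6061.44 = 15080.34
Index = 16498.17 / 15080.34 × 100 = 109.4018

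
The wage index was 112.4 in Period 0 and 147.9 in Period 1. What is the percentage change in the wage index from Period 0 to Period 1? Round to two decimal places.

31.58%

Change = (147.9 − 112.4) / 112.4 × 100
       = 35.5 / 112.4 × 100 = 31.5836%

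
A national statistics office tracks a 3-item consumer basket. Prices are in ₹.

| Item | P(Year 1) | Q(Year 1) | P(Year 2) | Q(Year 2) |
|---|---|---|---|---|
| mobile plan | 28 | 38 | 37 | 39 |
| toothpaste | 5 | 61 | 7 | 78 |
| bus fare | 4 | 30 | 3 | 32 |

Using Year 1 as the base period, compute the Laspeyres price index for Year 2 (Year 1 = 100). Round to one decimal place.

129.1

Laspeyres price index uses base-period quantities as weights.
ΣP(Year 2)·Q(Year 1) = 37×38 + 7×61 + 3×30 = 1406 + 427 + 90 = 1923
ΣP(Year 1)·Q(Year 1) = 28×38 + 5×61 + 4×30 = 1064 + 305 + 120 = 1489
Index = 1923 / 1489 × 100 = 129.1471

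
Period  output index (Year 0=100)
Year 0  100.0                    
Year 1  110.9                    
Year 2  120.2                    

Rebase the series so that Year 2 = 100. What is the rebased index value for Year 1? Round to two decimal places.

Rebased(Year 1) = 110.9 / 120.2 × 100 = 92.2629

92.26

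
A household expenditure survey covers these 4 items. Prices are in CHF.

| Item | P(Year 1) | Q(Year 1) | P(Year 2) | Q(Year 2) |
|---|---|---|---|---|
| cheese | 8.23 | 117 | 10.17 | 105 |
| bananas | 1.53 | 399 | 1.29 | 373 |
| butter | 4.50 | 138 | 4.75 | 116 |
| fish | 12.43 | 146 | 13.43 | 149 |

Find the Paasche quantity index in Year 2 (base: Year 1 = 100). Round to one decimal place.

Paasche quantity index uses current-period prices as weights.
ΣP(Year 2)·Q(Year 2) = 10.17×105 + 1.29×373 + 4.75×116 + 13.43×149 = 1067.85 + 481.17 + 551 + 2001.07 = 4101.09
ΣP(Year 2)·Q(Year 1) = 10.17×117 + 1.29×399 + 4.75×138 + 13.43×146 = 1189.89 + 514.71 + 655.5 + 1960.78 = 4320.88
Index = 4101.09 / 4320.88 × 100 = 94.9133

94.9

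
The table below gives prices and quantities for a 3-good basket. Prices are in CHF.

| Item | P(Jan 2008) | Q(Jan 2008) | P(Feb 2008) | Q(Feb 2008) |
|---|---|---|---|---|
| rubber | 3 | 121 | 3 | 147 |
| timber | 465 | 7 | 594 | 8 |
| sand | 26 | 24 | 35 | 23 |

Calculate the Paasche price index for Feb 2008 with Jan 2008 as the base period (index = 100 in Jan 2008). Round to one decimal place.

Paasche price index uses current-period quantities as weights.
ΣP(Feb 2008)·Q(Feb 2008) = 3×147 + 594×8 + 35×23 = 441 + 4752 + 805 = 5998
ΣP(Jan 2008)·Q(Feb 2008) = 3×147 + 465×8 + 26×23 = 441 + 3720 + 598 = 4759
Index = 5998 / 4759 × 100 = 126.0349

126.0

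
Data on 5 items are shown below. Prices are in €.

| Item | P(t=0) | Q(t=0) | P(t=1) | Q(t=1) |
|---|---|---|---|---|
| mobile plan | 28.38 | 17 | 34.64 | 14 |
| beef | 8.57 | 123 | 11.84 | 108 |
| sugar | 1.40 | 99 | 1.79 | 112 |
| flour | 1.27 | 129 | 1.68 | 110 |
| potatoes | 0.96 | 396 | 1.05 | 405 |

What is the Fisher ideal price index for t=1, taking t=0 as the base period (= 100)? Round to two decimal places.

128.42

Laspeyres component (base-period weights):
ΣP(t=1)Q(t=0) = 34.64×17 + 11.84×123 + 1.79×99 + 1.68×129 + 1.05×396 = 588.88 + 1456.32 + 177.21 + 216.72 + 415.8 = 2854.93
ΣP(t=0)Q(t=0) = 28.38×17 + 8.57×123 + 1.40×99 + 1.27×129 + 0.96×396 = 482.46 + 1054.11 + 138.6 + 163.83 + 380.16 = 2219.16
L = 2854.93 / 2219.16 × 100 = 128.6491
Paasche component (current-period weights):
ΣP(t=1)Q(t=1) = 34.64×14 + 11.84×108 + 1.79×112 + 1.68×110 + 1.05×405 = 484.96 + 1278.72 + 200.48 + 184.8 + 425.25 = 2574.21
ΣP(t=0)Q(t=1) = 28.38×14 + 8.57×108 + 1.40×112 + 1.27×110 + 0.96×405 = 397.32 + 925.56 + 156.8 + 139.7 + 388.8 = 2008.18
P = 2574.21 / 2008.18 × 100 = 128.1862
Fisher = √(L × P) = √(128.6491 × 128.1862) = 128.4175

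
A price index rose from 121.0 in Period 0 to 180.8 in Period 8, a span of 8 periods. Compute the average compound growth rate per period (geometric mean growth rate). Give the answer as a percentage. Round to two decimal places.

5.15%

Growth factor = (180.8/121.0)^(1/8) = (1.494215)^(1/8) = 1.051481
Growth rate = 1.051481 − 1 = 0.051481 = 5.1481%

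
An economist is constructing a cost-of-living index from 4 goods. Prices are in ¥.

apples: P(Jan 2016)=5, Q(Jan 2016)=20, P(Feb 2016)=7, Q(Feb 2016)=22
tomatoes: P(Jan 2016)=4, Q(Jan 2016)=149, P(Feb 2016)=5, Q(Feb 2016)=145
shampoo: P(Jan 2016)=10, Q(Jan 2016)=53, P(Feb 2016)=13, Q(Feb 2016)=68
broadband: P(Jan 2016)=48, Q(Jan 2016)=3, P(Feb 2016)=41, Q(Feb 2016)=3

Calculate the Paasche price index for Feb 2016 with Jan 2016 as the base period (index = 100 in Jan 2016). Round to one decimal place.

Paasche price index uses current-period quantities as weights.
ΣP(Feb 2016)·Q(Feb 2016) = 7×22 + 5×145 + 13×68 + 41×3 = 154 + 725 + 884 + 123 = 1886
ΣP(Jan 2016)·Q(Feb 2016) = 5×22 + 4×145 + 10×68 + 48×3 = 110 + 580 + 680 + 144 = 1514
Index = 1886 / 1514 × 100 = 124.5707

124.6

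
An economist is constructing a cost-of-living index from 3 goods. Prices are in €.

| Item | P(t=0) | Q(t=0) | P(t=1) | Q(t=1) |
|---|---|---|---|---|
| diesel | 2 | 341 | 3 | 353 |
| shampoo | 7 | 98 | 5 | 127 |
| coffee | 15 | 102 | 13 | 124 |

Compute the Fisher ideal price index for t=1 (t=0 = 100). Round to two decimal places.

96.82

Laspeyres component (base-period weights):
ΣP(t=1)Q(t=0) = 3×341 + 5×98 + 13×102 = 1023 + 490 + 1326 = 2839
ΣP(t=0)Q(t=0) = 2×341 + 7×98 + 15×102 = 682 + 686 + 1530 = 2898
L = 2839 / 2898 × 100 = 97.9641
Paasche component (current-period weights):
ΣP(t=1)Q(t=1) = 3×353 + 5×127 + 13×124 = 1059 + 635 + 1612 = 3306
ΣP(t=0)Q(t=1) = 2×353 + 7×127 + 15×124 = 706 + 889 + 1860 = 3455
P = 3306 / 3455 × 100 = 95.6874
Fisher = √(L × P) = √(97.9641 × 95.6874) = 96.8191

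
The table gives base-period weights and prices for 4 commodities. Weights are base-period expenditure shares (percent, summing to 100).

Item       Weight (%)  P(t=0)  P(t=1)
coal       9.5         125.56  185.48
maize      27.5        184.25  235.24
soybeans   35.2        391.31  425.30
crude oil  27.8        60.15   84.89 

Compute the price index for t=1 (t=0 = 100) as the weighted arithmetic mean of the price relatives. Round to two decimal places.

coal: 9.5 × (185.48/125.56) = 9.5 × 1.477222 = 14.0336
maize: 27.5 × (235.24/184.25) = 27.5 × 1.276744 = 35.1104
soybeans: 35.2 × (425.30/391.31) = 35.2 × 1.086862 = 38.2575
crude oil: 27.8 × (84.89/60.15) = 27.8 × 1.411305 = 39.2343
Index = Σ wᵢ·(p₁ᵢ/p₀ᵢ) = 14.0336 + 35.1104 + 38.2575 + 39.2343 = 126.6359

126.64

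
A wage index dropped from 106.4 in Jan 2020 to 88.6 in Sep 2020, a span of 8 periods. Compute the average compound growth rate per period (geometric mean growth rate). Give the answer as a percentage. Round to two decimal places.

-2.26%

Growth factor = (88.6/106.4)^(1/8) = (0.832707)^(1/8) = 0.977376
Growth rate = 0.977376 − 1 = -0.022624 = -2.2624%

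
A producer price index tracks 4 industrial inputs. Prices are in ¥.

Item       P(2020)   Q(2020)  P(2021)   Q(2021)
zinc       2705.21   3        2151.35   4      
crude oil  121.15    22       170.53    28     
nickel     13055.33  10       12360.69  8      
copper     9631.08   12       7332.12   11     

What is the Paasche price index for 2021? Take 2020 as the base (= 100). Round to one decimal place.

85.9

Paasche price index uses current-period quantities as weights.
ΣP(2021)·Q(2021) = 2151.35×4 + 170.53×28 + 12360.69×8 + 7332.12×11 = 8605.4 + 4774.84 + 98885.52 + 80653.32 = 192919.08
ΣP(2020)·Q(2021) = 2705.21×4 + 121.15×28 + 13055.33×8 + 9631.08×11 = 10820.84 + 3392.2 + 104442.64 + 105941.88 = 224597.56
Index = 192919.08 / 224597.56 × 100 = 85.8954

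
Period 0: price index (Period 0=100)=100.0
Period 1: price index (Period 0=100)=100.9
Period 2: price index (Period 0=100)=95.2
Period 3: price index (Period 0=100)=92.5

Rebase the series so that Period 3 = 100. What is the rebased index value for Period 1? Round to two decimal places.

Rebased(Period 1) = 100.9 / 92.5 × 100 = 109.0811

109.08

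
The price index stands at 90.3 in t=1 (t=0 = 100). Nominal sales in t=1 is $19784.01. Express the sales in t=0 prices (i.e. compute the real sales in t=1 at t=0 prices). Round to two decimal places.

21909.20

Real = Nominal ÷ (Index/100) = 19784.01 ÷ (90.3/100)
     = 19784.01 ÷ 0.903 = 21909.2027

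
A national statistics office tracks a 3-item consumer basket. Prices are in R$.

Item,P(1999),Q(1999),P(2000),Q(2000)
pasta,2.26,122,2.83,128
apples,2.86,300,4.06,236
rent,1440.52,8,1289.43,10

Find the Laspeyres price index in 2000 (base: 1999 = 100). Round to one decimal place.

93.8

Laspeyres price index uses base-period quantities as weights.
ΣP(2000)·Q(1999) = 2.83×122 + 4.06×300 + 1289.43×8 = 345.26 + 1218 + 10315.44 = 11878.7
ΣP(1999)·Q(1999) = 2.26×122 + 2.86×300 + 1440.52×8 = 275.72 + 858 + 11524.16 = 12657.88
Index = 11878.7 / 12657.88 × 100 = 93.8443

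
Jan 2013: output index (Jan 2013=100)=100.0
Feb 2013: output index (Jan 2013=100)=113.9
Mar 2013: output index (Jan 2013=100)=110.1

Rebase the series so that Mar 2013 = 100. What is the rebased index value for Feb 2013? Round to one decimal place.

103.5

Rebased(Feb 2013) = 113.9 / 110.1 × 100 = 103.4514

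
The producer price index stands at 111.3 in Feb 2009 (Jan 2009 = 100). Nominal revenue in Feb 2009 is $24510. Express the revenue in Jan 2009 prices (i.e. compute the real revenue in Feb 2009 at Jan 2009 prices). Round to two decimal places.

Real = Nominal ÷ (Index/100) = 24510 ÷ (111.3/100)
     = 24510 ÷ 1.113 = 22021.5633

22021.56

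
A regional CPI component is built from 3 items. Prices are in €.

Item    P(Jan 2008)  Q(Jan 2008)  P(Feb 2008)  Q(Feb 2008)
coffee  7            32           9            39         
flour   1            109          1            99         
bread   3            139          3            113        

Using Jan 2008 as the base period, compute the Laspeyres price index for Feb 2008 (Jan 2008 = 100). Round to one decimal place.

Laspeyres price index uses base-period quantities as weights.
ΣP(Feb 2008)·Q(Jan 2008) = 9×32 + 1×109 + 3×139 = 288 + 109 + 417 = 814
ΣP(Jan 2008)·Q(Jan 2008) = 7×32 + 1×109 + 3×139 = 224 + 109 + 417 = 750
Index = 814 / 750 × 100 = 108.5333

108.5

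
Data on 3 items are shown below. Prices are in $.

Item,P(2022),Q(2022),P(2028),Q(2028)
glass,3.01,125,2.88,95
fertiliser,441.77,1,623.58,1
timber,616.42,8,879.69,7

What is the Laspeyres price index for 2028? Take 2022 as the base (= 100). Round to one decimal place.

Laspeyres price index uses base-period quantities as weights.
ΣP(2028)·Q(2022) = 2.88×125 + 623.58×1 + 879.69×8 = 360 + 623.58 + 7037.52 = 8021.1
ΣP(2022)·Q(2022) = 3.01×125 + 441.77×1 + 616.42×8 = 376.25 + 441.77 + 4931.36 = 5749.38
Index = 8021.1 / 5749.38 × 100 = 139.5124

139.5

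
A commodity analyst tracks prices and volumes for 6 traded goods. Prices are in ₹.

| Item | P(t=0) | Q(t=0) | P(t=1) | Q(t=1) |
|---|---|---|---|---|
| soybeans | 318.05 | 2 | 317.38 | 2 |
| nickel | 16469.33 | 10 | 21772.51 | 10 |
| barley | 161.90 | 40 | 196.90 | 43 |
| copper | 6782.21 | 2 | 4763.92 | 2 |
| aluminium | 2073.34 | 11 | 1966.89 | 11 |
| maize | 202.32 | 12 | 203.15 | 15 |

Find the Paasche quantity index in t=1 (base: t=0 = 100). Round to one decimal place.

100.5

Paasche quantity index uses current-period prices as weights.
ΣP(t=1)·Q(t=1) = 317.38×2 + 21772.51×10 + 196.90×43 + 4763.92×2 + 1966.89×11 + 203.15×15 = 634.76 + 217725.1 + 8466.7 + 9527.84 + 21635.79 + 3047.25 = 261037.44
ΣP(t=1)·Q(t=0) = 317.38×2 + 21772.51×10 + 196.90×40 + 4763.92×2 + 1966.89×11 + 203.15×12 = 634.76 + 217725.1 + 7876 + 9527.84 + 21635.79 + 2437.8 = 259837.29
Index = 261037.44 / 259837.29 × 100 = 100.4619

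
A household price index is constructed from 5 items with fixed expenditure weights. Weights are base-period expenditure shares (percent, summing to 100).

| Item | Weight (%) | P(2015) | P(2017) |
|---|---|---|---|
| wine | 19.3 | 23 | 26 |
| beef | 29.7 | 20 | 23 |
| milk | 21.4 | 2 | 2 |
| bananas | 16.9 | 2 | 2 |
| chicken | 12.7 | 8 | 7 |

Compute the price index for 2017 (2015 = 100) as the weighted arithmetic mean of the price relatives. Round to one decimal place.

105.4

wine: 19.3 × (26/23) = 19.3 × 1.130435 = 21.8174
beef: 29.7 × (23/20) = 29.7 × 1.150000 = 34.1550
milk: 21.4 × (2/2) = 21.4 × 1.000000 = 21.4000
bananas: 16.9 × (2/2) = 16.9 × 1.000000 = 16.9000
chicken: 12.7 × (7/8) = 12.7 × 0.875000 = 11.1125
Index = Σ wᵢ·(p₁ᵢ/p₀ᵢ) = 21.8174 + 34.1550 + 21.4000 + 16.9000 + 11.1125 = 105.3849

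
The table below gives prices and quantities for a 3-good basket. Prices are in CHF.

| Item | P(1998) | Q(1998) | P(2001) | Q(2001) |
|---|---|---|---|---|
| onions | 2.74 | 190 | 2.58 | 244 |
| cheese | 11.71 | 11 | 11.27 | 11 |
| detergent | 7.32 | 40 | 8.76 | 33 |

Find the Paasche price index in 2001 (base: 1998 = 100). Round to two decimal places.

Paasche price index uses current-period quantities as weights.
ΣP(2001)·Q(2001) = 2.58×244 + 11.27×11 + 8.76×33 = 629.52 + 123.97 + 289.08 = 1042.57
ΣP(1998)·Q(2001) = 2.74×244 + 11.71×11 + 7.32×33 = 668.56 + 128.81 + 241.56 = 1038.93
Index = 1042.57 / 1038.93 × 100 = 100.3504

100.35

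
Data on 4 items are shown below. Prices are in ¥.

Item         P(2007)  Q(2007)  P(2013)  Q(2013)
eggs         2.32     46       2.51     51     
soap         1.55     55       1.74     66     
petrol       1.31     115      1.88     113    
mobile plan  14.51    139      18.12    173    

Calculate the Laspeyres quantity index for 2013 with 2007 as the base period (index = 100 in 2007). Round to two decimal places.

122.01

Laspeyres quantity index uses base-period prices as weights.
ΣP(2007)·Q(2013) = 2.32×51 + 1.55×66 + 1.31×113 + 14.51×173 = 118.32 + 102.3 + 148.03 + 2510.23 = 2878.88
ΣP(2007)·Q(2007) = 2.32×46 + 1.55×55 + 1.31×115 + 14.51×139 = 106.72 + 85.25 + 150.65 + 2016.89 = 2359.51
Index = 2878.88 / 2359.51 × 100 = 122.0118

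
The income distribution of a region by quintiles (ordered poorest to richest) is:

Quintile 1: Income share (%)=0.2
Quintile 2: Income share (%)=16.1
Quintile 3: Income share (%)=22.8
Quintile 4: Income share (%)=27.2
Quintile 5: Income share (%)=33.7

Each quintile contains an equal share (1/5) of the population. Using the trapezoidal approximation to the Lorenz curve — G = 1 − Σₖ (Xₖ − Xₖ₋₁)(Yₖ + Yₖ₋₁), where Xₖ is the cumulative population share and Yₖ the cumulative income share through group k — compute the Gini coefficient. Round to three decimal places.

0.312

Cumulative income shares Yₖ: 0.0020, 0.1630, 0.3910, 0.6630, 1.0000
Σ (Xₖ−Xₖ₋₁)(Yₖ+Yₖ₋₁) = (1/5)(0.0020+0.0000) + (1/5)(0.1630+0.0020) + (1/5)(0.3910+0.1630) + (1/5)(0.6630+0.3910) + (1/5)(1.0000+0.6630)
  = 0.0004 + 0.0330 + 0.1108 + 0.2108 + 0.3326 = 0.6876
G = 1 − 0.6876 = 0.3124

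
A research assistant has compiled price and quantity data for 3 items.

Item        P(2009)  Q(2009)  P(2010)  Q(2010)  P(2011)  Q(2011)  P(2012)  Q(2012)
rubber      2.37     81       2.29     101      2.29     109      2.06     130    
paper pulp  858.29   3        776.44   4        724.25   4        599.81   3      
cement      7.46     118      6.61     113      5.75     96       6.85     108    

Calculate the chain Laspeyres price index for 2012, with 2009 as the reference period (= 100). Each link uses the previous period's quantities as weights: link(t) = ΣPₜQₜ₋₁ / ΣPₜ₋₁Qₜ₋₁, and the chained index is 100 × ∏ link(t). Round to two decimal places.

Link 2009→2010:
ΣP(2010)Q(2009) = 2.29×81 + 776.44×3 + 6.61×118 = 185.49 + 2329.32 + 779.98 = 3294.79
ΣP(2009)Q(2009) = 2.37×81 + 858.29×3 + 7.46×118 = 191.97 + 2574.87 + 880.28 = 3647.12
link = 3294.79/3647.12 = 0.903395
Link 2010→2011:
ΣP(2011)Q(2010) = 2.29×101 + 724.25×4 + 5.75×113 = 231.29 + 2897 + 649.75 = 3778.04
ΣP(2010)Q(2010) = 2.29×101 + 776.44×4 + 6.61×113 = 231.29 + 3105.76 + 746.93 = 4083.98
link = 3778.04/4083.98 = 0.925088
Link 2011→2012:
ΣP(2012)Q(2011) = 2.06×109 + 599.81×4 + 6.85×96 = 224.54 + 2399.24 + 657.6 = 3281.38
ΣP(2011)Q(2011) = 2.29×109 + 724.25×4 + 5.75×96 = 249.61 + 2897 + 552 = 3698.61
link = 3281.38/3698.61 = 0.887193
Chained index = 100 × 0.903395 × 0.925088 × 0.887193 = 74.1444

74.14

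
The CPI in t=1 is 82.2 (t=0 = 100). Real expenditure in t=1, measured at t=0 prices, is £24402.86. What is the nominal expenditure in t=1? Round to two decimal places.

20059.15

Nominal = Real × (Index/100) = 24402.86 × (82.2/100)
        = 24402.86 × 0.822 = 20059.1509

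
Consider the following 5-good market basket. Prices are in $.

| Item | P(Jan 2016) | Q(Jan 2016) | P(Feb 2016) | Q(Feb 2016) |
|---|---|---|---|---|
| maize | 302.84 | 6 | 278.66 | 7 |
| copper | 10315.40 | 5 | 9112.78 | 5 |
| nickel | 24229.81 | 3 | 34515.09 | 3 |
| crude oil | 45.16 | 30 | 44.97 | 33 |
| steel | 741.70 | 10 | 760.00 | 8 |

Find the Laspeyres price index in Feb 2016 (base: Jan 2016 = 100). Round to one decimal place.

118.4

Laspeyres price index uses base-period quantities as weights.
ΣP(Feb 2016)·Q(Jan 2016) = 278.66×6 + 9112.78×5 + 34515.09×3 + 44.97×30 + 760.00×10 = 1671.96 + 45563.9 + 103545.27 + 1349.1 + 7600 = 159730.23
ΣP(Jan 2016)·Q(Jan 2016) = 302.84×6 + 10315.40×5 + 24229.81×3 + 45.16×30 + 741.70×10 = 1817.04 + 51577 + 72689.43 + 1354.8 + 7417 = 134855.27
Index = 159730.23 / 134855.27 × 100 = 118.4457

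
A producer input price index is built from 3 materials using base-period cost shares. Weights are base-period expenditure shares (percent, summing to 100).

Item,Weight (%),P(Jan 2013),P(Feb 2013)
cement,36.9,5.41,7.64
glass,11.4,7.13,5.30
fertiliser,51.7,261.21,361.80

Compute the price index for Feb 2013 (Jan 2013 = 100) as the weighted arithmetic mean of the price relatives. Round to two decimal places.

cement: 36.9 × (7.64/5.41) = 36.9 × 1.412200 = 52.1102
glass: 11.4 × (5.30/7.13) = 11.4 × 0.743338 = 8.4741
fertiliser: 51.7 × (361.80/261.21) = 51.7 × 1.385092 = 71.6093
Index = Σ wᵢ·(p₁ᵢ/p₀ᵢ) = 52.1102 + 8.4741 + 71.6093 = 132.1935

132.19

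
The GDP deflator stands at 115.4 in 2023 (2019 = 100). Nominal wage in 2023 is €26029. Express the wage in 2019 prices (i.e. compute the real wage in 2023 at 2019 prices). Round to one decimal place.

22555.5

Real = Nominal ÷ (Index/100) = 26029 ÷ (115.4/100)
     = 26029 ÷ 1.154 = 22555.4593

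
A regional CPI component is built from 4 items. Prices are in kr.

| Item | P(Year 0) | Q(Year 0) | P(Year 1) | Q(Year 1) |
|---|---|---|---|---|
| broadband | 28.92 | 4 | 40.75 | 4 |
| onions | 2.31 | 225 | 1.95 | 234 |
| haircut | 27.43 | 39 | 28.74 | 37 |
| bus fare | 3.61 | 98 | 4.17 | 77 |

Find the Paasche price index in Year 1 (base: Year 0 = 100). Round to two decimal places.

Paasche price index uses current-period quantities as weights.
ΣP(Year 1)·Q(Year 1) = 40.75×4 + 1.95×234 + 28.74×37 + 4.17×77 = 163 + 456.3 + 1063.38 + 321.09 = 2003.77
ΣP(Year 0)·Q(Year 1) = 28.92×4 + 2.31×234 + 27.43×37 + 3.61×77 = 115.68 + 540.54 + 1014.91 + 277.97 = 1949.1
Index = 2003.77 / 1949.1 × 100 = 102.8049

102.80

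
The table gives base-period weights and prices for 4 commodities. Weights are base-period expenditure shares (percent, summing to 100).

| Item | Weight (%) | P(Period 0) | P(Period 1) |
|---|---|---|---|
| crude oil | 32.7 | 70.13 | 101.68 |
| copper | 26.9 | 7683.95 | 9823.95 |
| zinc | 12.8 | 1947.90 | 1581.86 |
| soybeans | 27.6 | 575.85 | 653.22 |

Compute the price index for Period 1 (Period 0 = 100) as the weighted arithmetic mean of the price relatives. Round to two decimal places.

123.51

crude oil: 32.7 × (101.68/70.13) = 32.7 × 1.449879 = 47.4110
copper: 26.9 × (9823.95/7683.95) = 26.9 × 1.278503 = 34.3917
zinc: 12.8 × (1581.86/1947.90) = 12.8 × 0.812085 = 10.3947
soybeans: 27.6 × (653.22/575.85) = 27.6 × 1.134358 = 31.3083
Index = Σ wᵢ·(p₁ᵢ/p₀ᵢ) = 47.4110 + 34.3917 + 10.3947 + 31.3083 = 123.5057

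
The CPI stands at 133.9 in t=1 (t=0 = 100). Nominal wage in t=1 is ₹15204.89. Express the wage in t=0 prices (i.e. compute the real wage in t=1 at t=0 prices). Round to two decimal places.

11355.41

Real = Nominal ÷ (Index/100) = 15204.89 ÷ (133.9/100)
     = 15204.89 ÷ 1.339 = 11355.4070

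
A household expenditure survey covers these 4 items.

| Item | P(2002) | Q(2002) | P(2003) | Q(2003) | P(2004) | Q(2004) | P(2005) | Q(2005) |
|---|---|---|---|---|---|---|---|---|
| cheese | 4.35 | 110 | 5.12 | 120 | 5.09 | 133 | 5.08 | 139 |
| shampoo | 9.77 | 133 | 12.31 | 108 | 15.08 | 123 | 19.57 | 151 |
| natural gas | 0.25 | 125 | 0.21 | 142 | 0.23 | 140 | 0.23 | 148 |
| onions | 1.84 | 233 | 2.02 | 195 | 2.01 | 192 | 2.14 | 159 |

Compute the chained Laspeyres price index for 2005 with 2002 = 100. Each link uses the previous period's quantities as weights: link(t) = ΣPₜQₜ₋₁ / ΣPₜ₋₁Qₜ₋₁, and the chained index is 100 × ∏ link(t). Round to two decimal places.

162.10

Link 2002→2003:
ΣP(2003)Q(2002) = 5.12×110 + 12.31×133 + 0.21×125 + 2.02×233 = 563.2 + 1637.23 + 26.25 + 470.66 = 2697.34
ΣP(2002)Q(2002) = 4.35×110 + 9.77×133 + 0.25×125 + 1.84×233 = 478.5 + 1299.41 + 31.25 + 428.72 = 2237.88
link = 2697.34/2237.88 = 1.205310
Link 2003→2004:
ΣP(2004)Q(2003) = 5.09×120 + 15.08×108 + 0.23×142 + 2.01×195 = 610.8 + 1628.64 + 32.66 + 391.95 = 2664.05
ΣP(2003)Q(2003) = 5.12×120 + 12.31×108 + 0.21×142 + 2.02×195 = 614.4 + 1329.48 + 29.82 + 393.9 = 2367.6
link = 2664.05/2367.6 = 1.125211
Link 2004→2005:
ΣP(2005)Q(2004) = 5.08×133 + 19.57×123 + 0.23×140 + 2.14×192 = 675.64 + 2407.11 + 32.2 + 410.88 = 3525.83
ΣP(2004)Q(2004) = 5.09×133 + 15.08×123 + 0.23×140 + 2.01×192 = 676.97 + 1854.84 + 32.2 + 385.92 = 2949.93
link = 3525.83/2949.93 = 1.195225
Chained index = 100 × 1.205310 × 1.125211 × 1.195225 = 162.0998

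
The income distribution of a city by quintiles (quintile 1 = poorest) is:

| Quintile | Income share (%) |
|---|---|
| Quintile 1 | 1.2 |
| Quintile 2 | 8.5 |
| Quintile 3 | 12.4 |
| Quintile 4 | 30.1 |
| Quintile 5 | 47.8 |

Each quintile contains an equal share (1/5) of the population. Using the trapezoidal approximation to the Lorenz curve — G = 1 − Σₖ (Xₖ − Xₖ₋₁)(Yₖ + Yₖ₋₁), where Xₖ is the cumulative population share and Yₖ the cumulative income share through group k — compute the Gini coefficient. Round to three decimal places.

Cumulative income shares Yₖ: 0.0120, 0.0970, 0.2210, 0.5220, 1.0000
Σ (Xₖ−Xₖ₋₁)(Yₖ+Yₖ₋₁) = (1/5)(0.0120+0.0000) + (1/5)(0.0970+0.0120) + (1/5)(0.2210+0.0970) + (1/5)(0.5220+0.2210) + (1/5)(1.0000+0.5220)
  = 0.0024 + 0.0218 + 0.0636 + 0.1486 + 0.3044 = 0.5408
G = 1 − 0.5408 = 0.4592

0.459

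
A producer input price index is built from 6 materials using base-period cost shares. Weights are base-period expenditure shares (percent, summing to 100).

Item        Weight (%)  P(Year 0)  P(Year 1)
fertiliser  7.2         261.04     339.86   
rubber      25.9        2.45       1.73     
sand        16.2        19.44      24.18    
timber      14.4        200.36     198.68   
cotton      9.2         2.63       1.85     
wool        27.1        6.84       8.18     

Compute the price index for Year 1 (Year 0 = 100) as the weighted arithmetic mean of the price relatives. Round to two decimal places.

100.97

fertiliser: 7.2 × (339.86/261.04) = 7.2 × 1.301946 = 9.3740
rubber: 25.9 × (1.73/2.45) = 25.9 × 0.706122 = 18.2886
sand: 16.2 × (24.18/19.44) = 16.2 × 1.243827 = 20.1500
timber: 14.4 × (198.68/200.36) = 14.4 × 0.991615 = 14.2793
cotton: 9.2 × (1.85/2.63) = 9.2 × 0.703422 = 6.4715
wool: 27.1 × (8.18/6.84) = 27.1 × 1.195906 = 32.4091
Index = Σ wᵢ·(p₁ᵢ/p₀ᵢ) = 9.3740 + 18.2886 + 20.1500 + 14.2793 + 6.4715 + 32.4091 = 100.9724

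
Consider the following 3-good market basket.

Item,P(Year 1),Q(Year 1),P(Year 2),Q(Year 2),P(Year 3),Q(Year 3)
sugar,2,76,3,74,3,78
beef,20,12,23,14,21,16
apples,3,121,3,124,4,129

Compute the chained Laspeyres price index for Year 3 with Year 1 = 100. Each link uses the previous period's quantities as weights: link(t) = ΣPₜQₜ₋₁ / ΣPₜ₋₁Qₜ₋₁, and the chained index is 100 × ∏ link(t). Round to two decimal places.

Link Year 1→Year 2:
ΣP(Year 2)Q(Year 1) = 3×76 + 23×12 + 3×121 = 228 + 276 + 363 = 867
ΣP(Year 1)Q(Year 1) = 2×76 + 20×12 + 3×121 = 152 + 240 + 363 = 755
link = 867/755 = 1.148344
Link Year 2→Year 3:
ΣP(Year 3)Q(Year 2) = 3×74 + 21×14 + 4×124 = 222 + 294 + 496 = 1012
ΣP(Year 2)Q(Year 2) = 3×74 + 23×14 + 3×124 = 222 + 322 + 372 = 916
link = 1012/916 = 1.104803
Chained index = 100 × 1.148344 × 1.104803 = 126.8695

126.87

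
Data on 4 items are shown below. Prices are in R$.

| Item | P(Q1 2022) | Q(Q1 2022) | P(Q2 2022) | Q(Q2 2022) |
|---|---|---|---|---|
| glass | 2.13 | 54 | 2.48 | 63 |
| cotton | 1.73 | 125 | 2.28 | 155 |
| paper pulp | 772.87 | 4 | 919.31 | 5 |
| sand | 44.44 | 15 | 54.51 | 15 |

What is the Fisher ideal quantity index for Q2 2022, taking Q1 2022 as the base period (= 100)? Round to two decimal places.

120.60

Laspeyres component (base-period weights):
ΣP(Q1 2022)Q(Q2 2022) = 2.13×63 + 1.73×155 + 772.87×5 + 44.44×15 = 134.19 + 268.15 + 3864.35 + 666.6 = 4933.29
ΣP(Q1 2022)Q(Q1 2022) = 2.13×54 + 1.73×125 + 772.87×4 + 44.44×15 = 115.02 + 216.25 + 3091.48 + 666.6 = 4089.35
L = 4933.29 / 4089.35 × 100 = 120.6375
Paasche component (current-period weights):
ΣP(Q2 2022)Q(Q2 2022) = 2.48×63 + 2.28×155 + 919.31×5 + 54.51×15 = 156.24 + 353.4 + 4596.55 + 817.65 = 5923.84
ΣP(Q2 2022)Q(Q1 2022) = 2.48×54 + 2.28×125 + 919.31×4 + 54.51×15 = 133.92 + 285 + 3677.24 + 817.65 = 4913.81
P = 5923.84 / 4913.81 × 100 = 120.5549
Fisher = √(L × P) = √(120.6375 × 120.5549) = 120.5962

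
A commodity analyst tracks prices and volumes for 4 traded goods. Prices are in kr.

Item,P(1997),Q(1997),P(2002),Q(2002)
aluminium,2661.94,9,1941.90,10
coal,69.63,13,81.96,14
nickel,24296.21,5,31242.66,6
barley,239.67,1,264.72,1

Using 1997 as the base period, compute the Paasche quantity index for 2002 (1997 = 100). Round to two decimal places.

Paasche quantity index uses current-period prices as weights.
ΣP(2002)·Q(2002) = 1941.90×10 + 81.96×14 + 31242.66×6 + 264.72×1 = 19419 + 1147.44 + 187455.96 + 264.72 = 208287.12
ΣP(2002)·Q(1997) = 1941.90×9 + 81.96×13 + 31242.66×5 + 264.72×1 = 17477.1 + 1065.48 + 156213.3 + 264.72 = 175020.6
Index = 208287.12 / 175020.6 × 100 = 119.0072

119.01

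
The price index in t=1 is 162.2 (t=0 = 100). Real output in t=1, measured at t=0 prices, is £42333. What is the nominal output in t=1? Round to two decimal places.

68664.13

Nominal = Real × (Index/100) = 42333 × (162.2/100)
        = 42333 × 1.622 = 68664.1260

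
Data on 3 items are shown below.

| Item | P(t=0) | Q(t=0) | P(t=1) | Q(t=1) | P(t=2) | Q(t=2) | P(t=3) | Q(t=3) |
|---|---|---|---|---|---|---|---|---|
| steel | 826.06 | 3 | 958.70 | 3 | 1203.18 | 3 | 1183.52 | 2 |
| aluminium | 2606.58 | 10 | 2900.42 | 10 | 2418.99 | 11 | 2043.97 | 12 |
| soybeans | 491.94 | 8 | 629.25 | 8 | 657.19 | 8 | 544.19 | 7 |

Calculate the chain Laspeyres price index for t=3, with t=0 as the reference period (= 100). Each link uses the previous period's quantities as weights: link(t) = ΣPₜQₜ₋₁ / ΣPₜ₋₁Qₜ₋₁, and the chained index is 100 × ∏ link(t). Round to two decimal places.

87.18

Link t=0→t=1:
ΣP(t=1)Q(t=0) = 958.70×3 + 2900.42×10 + 629.25×8 = 2876.1 + 29004.2 + 5034 = 36914.3
ΣP(t=0)Q(t=0) = 826.06×3 + 2606.58×10 + 491.94×8 = 2478.18 + 26065.8 + 3935.52 = 32479.5
link = 36914.3/32479.5 = 1.136542
Link t=1→t=2:
ΣP(t=2)Q(t=1) = 1203.18×3 + 2418.99×10 + 657.19×8 = 3609.54 + 24189.9 + 5257.52 = 33056.96
ΣP(t=1)Q(t=1) = 958.70×3 + 2900.42×10 + 629.25×8 = 2876.1 + 29004.2 + 5034 = 36914.3
link = 33056.96/36914.3 = 0.895506
Link t=2→t=3:
ΣP(t=3)Q(t=2) = 1183.52×3 + 2043.97×11 + 544.19×8 = 3550.56 + 22483.67 + 4353.52 = 30387.75
ΣP(t=2)Q(t=2) = 1203.18×3 + 2418.99×11 + 657.19×8 = 3609.54 + 26608.89 + 5257.52 = 35475.95
link = 30387.75/35475.95 = 0.856573
Chained index = 100 × 1.136542 × 0.895506 × 0.856573 = 87.1802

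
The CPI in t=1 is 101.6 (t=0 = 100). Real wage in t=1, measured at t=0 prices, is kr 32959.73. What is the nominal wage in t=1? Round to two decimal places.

33487.09

Nominal = Real × (Index/100) = 32959.73 × (101.6/100)
        = 32959.73 × 1.016 = 33487.0857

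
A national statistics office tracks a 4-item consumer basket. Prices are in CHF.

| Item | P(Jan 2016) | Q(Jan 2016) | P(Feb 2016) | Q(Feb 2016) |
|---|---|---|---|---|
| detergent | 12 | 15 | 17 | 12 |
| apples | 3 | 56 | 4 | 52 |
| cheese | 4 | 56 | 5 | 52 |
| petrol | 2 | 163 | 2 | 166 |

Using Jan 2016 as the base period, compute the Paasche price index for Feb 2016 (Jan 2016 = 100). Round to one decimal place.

Paasche price index uses current-period quantities as weights.
ΣP(Feb 2016)·Q(Feb 2016) = 17×12 + 4×52 + 5×52 + 2×166 = 204 + 208 + 260 + 332 = 1004
ΣP(Jan 2016)·Q(Feb 2016) = 12×12 + 3×52 + 4×52 + 2×166 = 144 + 156 + 208 + 332 = 840
Index = 1004 / 840 × 100 = 119.5238

119.5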